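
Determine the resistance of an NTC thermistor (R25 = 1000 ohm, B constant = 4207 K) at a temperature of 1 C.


NTC thermistor equation: Rt = R25 * exp(B * (1/T - 1/T25)).
T in Kelvin: 274.15 K, T25 = 298.15 K
1/T - 1/T25 = 1/274.15 - 1/298.15 = 0.00029362
B * (1/T - 1/T25) = 4207 * 0.00029362 = 1.2353
Rt = 1000 * exp(1.2353) = 3439.3 ohm

3439.3 ohm


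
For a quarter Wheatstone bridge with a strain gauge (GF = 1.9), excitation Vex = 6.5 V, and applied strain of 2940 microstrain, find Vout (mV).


Quarter bridge output: Vout = (GF * epsilon * Vex) / 4.
Vout = (1.9 * 2940e-6 * 6.5) / 4
Vout = 0.036309 / 4 V
Vout = 0.00907725 V = 9.0772 mV

9.0772 mV


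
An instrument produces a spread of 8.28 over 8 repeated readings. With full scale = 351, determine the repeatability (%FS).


Repeatability = (spread / full scale) * 100%.
R = (8.28 / 351) * 100
R = 2.359 %FS

2.359 %FS


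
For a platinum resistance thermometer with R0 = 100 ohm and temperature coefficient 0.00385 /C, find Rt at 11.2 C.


The RTD equation: Rt = R0 * (1 + alpha * T).
Rt = 100 * (1 + 0.00385 * 11.2)
Rt = 100 * (1 + 0.04312)
Rt = 100 * 1.04312
Rt = 104.312 ohm

104.312 ohm


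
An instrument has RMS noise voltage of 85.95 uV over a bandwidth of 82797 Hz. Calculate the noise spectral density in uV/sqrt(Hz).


Noise spectral density = Vrms / sqrt(BW).
NSD = 85.95 / sqrt(82797)
NSD = 85.95 / 287.7447
NSD = 0.2987 uV/sqrt(Hz)

0.2987 uV/sqrt(Hz)


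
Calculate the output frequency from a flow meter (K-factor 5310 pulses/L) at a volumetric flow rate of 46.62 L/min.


Frequency = K * Q / 60 (converting L/min to L/s).
f = 5310 * 46.62 / 60
f = 247552.2 / 60
f = 4125.87 Hz

4125.87 Hz


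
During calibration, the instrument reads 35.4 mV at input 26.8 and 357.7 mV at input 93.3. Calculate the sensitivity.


Sensitivity = (y2 - y1) / (x2 - x1).
S = (357.7 - 35.4) / (93.3 - 26.8)
S = 322.3 / 66.5
S = 4.8466 mV/unit

4.8466 mV/unit


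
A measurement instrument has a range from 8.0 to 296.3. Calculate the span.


Span = upper range - lower range.
Span = 296.3 - (8.0)
Span = 288.3

288.3


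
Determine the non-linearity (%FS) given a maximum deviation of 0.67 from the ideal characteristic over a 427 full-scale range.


Linearity error = (max deviation / full scale) * 100%.
Linearity = (0.67 / 427) * 100
Linearity = 0.157 %FS

0.157 %FS


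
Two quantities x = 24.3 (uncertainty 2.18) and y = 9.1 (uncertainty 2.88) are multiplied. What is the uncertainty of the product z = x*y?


For a product z = x*y, the relative uncertainty is:
uz/z = sqrt((ux/x)^2 + (uy/y)^2)
Relative uncertainties: ux/x = 2.18/24.3 = 0.089712
uy/y = 2.88/9.1 = 0.316484
z = 24.3 * 9.1 = 221.1
uz = 221.1 * sqrt(0.089712^2 + 0.316484^2) = 72.741

72.741


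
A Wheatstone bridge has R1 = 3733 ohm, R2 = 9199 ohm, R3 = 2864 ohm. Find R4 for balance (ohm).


At balance: R1*R4 = R2*R3, so R4 = R2*R3/R1.
R4 = 9199 * 2864 / 3733
R4 = 26345936 / 3733
R4 = 7057.58 ohm

7057.58 ohm


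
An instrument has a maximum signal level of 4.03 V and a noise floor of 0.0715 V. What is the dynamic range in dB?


Dynamic range = 20 * log10(Vmax / Vnoise).
DR = 20 * log10(4.03 / 0.0715)
DR = 20 * log10(56.36)
DR = 35.02 dB

35.02 dB


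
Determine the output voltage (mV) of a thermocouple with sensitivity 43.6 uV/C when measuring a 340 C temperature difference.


The thermocouple output V = sensitivity * dT.
V = 43.6 uV/C * 340 C
V = 14824.0 uV
V = 14.824 mV

14.824 mV


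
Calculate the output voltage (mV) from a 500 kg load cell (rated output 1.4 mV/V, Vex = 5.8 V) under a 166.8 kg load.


Vout = rated_output * Vex * (load / capacity).
Vout = 1.4 * 5.8 * (166.8 / 500)
Vout = 1.4 * 5.8 * 0.3336
Vout = 2.709 mV

2.709 mV


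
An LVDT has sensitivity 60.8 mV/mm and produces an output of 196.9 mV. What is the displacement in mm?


Displacement = Vout / sensitivity.
d = 196.9 / 60.8
d = 3.238 mm

3.238 mm


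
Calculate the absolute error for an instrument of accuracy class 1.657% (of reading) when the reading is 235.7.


Absolute error = (accuracy% / 100) * reading.
Error = (1.657 / 100) * 235.7
Error = 0.01657 * 235.7
Error = 3.9055

3.9055


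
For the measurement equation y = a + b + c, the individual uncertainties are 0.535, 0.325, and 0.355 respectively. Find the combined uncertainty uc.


For a sum of independent quantities, uc = sqrt(u1^2 + u2^2 + u3^2).
uc = sqrt(0.535^2 + 0.325^2 + 0.355^2)
uc = sqrt(0.286225 + 0.105625 + 0.126025)
uc = 0.7196

0.7196


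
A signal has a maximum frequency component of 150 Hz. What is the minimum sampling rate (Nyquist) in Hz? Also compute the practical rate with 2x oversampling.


By Nyquist theorem, fs_min = 2 * fmax.
fs_min = 2 * 150 = 300 Hz
Practical rate = 2 * fs_min = 2 * 300 = 600 Hz

fs_min = 300 Hz, fs_practical = 600 Hz


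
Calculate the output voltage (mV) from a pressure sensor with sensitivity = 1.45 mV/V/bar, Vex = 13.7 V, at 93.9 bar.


Output = sensitivity * Vex * P.
Vout = 1.45 * 13.7 * 93.9
Vout = 19.865 * 93.9
Vout = 1865.32 mV

1865.32 mV


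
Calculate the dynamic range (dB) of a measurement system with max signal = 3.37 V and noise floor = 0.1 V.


Dynamic range = 20 * log10(Vmax / Vnoise).
DR = 20 * log10(3.37 / 0.1)
DR = 20 * log10(33.7)
DR = 30.55 dB

30.55 dB


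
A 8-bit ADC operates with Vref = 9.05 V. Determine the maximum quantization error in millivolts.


The maximum quantization error is +/- LSB/2.
LSB = Vref / 2^n = 9.05 / 256 = 0.03535156 V
Max error = LSB / 2 = 0.03535156 / 2 = 0.01767578 V
Max error = 17.6758 mV

17.6758 mV


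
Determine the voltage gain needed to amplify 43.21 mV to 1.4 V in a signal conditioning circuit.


Gain = Vout / Vin (converting to same units).
G = 1.4 V / 43.21 mV
G = 1400.0 mV / 43.21 mV
G = 32.4

32.4


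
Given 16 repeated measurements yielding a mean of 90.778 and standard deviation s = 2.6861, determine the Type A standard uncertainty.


The standard uncertainty for Type A evaluation is u = s / sqrt(n).
u = 2.6861 / sqrt(16)
u = 2.6861 / 4.0
u = 0.6715

0.6715


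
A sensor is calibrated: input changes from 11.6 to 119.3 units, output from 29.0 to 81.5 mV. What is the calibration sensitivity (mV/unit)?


Sensitivity = (y2 - y1) / (x2 - x1).
S = (81.5 - 29.0) / (119.3 - 11.6)
S = 52.5 / 107.7
S = 0.4875 mV/unit

0.4875 mV/unit


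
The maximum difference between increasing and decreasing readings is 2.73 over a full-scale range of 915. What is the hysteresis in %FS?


Hysteresis = (max difference / full scale) * 100%.
H = (2.73 / 915) * 100
H = 0.298 %FS

0.298 %FS


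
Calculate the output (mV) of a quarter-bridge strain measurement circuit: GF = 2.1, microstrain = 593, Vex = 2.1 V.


Quarter bridge output: Vout = (GF * epsilon * Vex) / 4.
Vout = (2.1 * 593e-6 * 2.1) / 4
Vout = 0.00261513 / 4 V
Vout = 0.00065378 V = 0.6538 mV

0.6538 mV


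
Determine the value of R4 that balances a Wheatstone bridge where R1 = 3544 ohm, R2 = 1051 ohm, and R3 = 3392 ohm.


At balance: R1*R4 = R2*R3, so R4 = R2*R3/R1.
R4 = 1051 * 3392 / 3544
R4 = 3564992 / 3544
R4 = 1005.92 ohm

1005.92 ohm


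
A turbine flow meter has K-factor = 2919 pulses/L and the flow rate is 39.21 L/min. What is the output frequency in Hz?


Frequency = K * Q / 60 (converting L/min to L/s).
f = 2919 * 39.21 / 60
f = 114453.99 / 60
f = 1907.57 Hz

1907.57 Hz


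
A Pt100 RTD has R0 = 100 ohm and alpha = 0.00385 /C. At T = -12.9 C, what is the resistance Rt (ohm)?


The RTD equation: Rt = R0 * (1 + alpha * T).
Rt = 100 * (1 + 0.00385 * -12.9)
Rt = 100 * (1 + -0.049665)
Rt = 100 * 0.950335
Rt = 95.034 ohm

95.034 ohm


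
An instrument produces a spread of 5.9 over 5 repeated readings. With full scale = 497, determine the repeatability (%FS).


Repeatability = (spread / full scale) * 100%.
R = (5.9 / 497) * 100
R = 1.187 %FS

1.187 %FS


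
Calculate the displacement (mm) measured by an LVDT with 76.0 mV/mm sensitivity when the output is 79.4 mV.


Displacement = Vout / sensitivity.
d = 79.4 / 76.0
d = 1.045 mm

1.045 mm


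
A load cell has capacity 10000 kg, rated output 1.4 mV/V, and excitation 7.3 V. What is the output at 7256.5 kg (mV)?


Vout = rated_output * Vex * (load / capacity).
Vout = 1.4 * 7.3 * (7256.5 / 10000)
Vout = 1.4 * 7.3 * 0.72565
Vout = 7.416 mV

7.416 mV


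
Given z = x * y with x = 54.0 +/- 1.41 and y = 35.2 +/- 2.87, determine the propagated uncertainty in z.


For a product z = x*y, the relative uncertainty is:
uz/z = sqrt((ux/x)^2 + (uy/y)^2)
Relative uncertainties: ux/x = 1.41/54.0 = 0.026111
uy/y = 2.87/35.2 = 0.081534
z = 54.0 * 35.2 = 1900.8
uz = 1900.8 * sqrt(0.026111^2 + 0.081534^2) = 162.733

162.733


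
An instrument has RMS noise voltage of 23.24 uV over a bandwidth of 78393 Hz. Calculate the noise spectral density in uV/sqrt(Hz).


Noise spectral density = Vrms / sqrt(BW).
NSD = 23.24 / sqrt(78393)
NSD = 23.24 / 279.9875
NSD = 0.083 uV/sqrt(Hz)

0.083 uV/sqrt(Hz)


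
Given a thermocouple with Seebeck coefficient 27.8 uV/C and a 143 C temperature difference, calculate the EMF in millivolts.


The thermocouple output V = sensitivity * dT.
V = 27.8 uV/C * 143 C
V = 3975.4 uV
V = 3.975 mV

3.975 mV


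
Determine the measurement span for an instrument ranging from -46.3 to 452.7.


Span = upper range - lower range.
Span = 452.7 - (-46.3)
Span = 499.0

499.0


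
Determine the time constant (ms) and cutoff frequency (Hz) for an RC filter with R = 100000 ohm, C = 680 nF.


Time constant: tau = R * C.
tau = 100000 * 6.80e-07 = 0.068 s
tau = 68.0 ms
Cutoff frequency: fc = 1 / (2*pi*R*C).
fc = 1 / (2*pi*0.068) = 2.34 Hz

tau = 68.0 ms, fc = 2.34 Hz


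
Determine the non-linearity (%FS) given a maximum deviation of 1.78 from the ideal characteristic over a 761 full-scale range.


Linearity error = (max deviation / full scale) * 100%.
Linearity = (1.78 / 761) * 100
Linearity = 0.234 %FS

0.234 %FS


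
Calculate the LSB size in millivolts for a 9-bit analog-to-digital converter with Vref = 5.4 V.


The resolution (LSB) of an ADC is Vref / 2^n.
LSB = 5.4 / 2^9
LSB = 5.4 / 512
LSB = 0.01054688 V = 10.546875 mV

10.546875 mV


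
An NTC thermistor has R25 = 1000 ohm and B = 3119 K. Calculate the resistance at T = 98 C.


NTC thermistor equation: Rt = R25 * exp(B * (1/T - 1/T25)).
T in Kelvin: 371.15 K, T25 = 298.15 K
1/T - 1/T25 = 1/371.15 - 1/298.15 = -0.00065969
B * (1/T - 1/T25) = 3119 * -0.00065969 = -2.0576
Rt = 1000 * exp(-2.0576) = 127.8 ohm

127.8 ohm


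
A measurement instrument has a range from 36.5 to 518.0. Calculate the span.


Span = upper range - lower range.
Span = 518.0 - (36.5)
Span = 481.5

481.5


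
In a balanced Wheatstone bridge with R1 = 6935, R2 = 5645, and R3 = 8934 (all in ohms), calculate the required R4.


At balance: R1*R4 = R2*R3, so R4 = R2*R3/R1.
R4 = 5645 * 8934 / 6935
R4 = 50432430 / 6935
R4 = 7272.16 ohm

7272.16 ohm


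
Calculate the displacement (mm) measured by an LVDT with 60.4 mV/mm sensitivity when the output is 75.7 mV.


Displacement = Vout / sensitivity.
d = 75.7 / 60.4
d = 1.253 mm

1.253 mm


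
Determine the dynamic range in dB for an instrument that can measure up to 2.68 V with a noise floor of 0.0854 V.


Dynamic range = 20 * log10(Vmax / Vnoise).
DR = 20 * log10(2.68 / 0.0854)
DR = 20 * log10(31.38)
DR = 29.93 dB

29.93 dB


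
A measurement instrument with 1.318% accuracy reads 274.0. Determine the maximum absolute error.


Absolute error = (accuracy% / 100) * reading.
Error = (1.318 / 100) * 274.0
Error = 0.01318 * 274.0
Error = 3.6113

3.6113


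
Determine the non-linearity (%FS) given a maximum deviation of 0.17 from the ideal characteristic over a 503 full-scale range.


Linearity error = (max deviation / full scale) * 100%.
Linearity = (0.17 / 503) * 100
Linearity = 0.034 %FS

0.034 %FS


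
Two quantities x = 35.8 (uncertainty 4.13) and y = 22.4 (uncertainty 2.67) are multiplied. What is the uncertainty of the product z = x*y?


For a product z = x*y, the relative uncertainty is:
uz/z = sqrt((ux/x)^2 + (uy/y)^2)
Relative uncertainties: ux/x = 4.13/35.8 = 0.115363
uy/y = 2.67/22.4 = 0.119196
z = 35.8 * 22.4 = 801.9
uz = 801.9 * sqrt(0.115363^2 + 0.119196^2) = 133.023

133.023


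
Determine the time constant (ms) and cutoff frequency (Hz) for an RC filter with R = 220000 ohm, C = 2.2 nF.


Time constant: tau = R * C.
tau = 220000 * 2.20e-09 = 0.000484 s
tau = 0.484 ms
Cutoff frequency: fc = 1 / (2*pi*R*C).
fc = 1 / (2*pi*0.000484) = 328.83 Hz

tau = 0.484 ms, fc = 328.83 Hz


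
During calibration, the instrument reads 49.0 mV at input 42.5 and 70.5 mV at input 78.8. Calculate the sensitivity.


Sensitivity = (y2 - y1) / (x2 - x1).
S = (70.5 - 49.0) / (78.8 - 42.5)
S = 21.5 / 36.3
S = 0.5923 mV/unit

0.5923 mV/unit


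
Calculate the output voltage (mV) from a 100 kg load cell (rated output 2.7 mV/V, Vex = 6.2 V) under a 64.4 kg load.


Vout = rated_output * Vex * (load / capacity).
Vout = 2.7 * 6.2 * (64.4 / 100)
Vout = 2.7 * 6.2 * 0.644
Vout = 10.781 mV

10.781 mV


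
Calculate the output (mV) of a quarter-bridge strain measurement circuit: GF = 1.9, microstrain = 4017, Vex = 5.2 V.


Quarter bridge output: Vout = (GF * epsilon * Vex) / 4.
Vout = (1.9 * 4017e-6 * 5.2) / 4
Vout = 0.03968796 / 4 V
Vout = 0.00992199 V = 9.922 mV

9.922 mV


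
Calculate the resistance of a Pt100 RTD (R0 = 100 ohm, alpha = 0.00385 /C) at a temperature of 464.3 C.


The RTD equation: Rt = R0 * (1 + alpha * T).
Rt = 100 * (1 + 0.00385 * 464.3)
Rt = 100 * (1 + 1.787555)
Rt = 100 * 2.787555
Rt = 278.756 ohm

278.756 ohm


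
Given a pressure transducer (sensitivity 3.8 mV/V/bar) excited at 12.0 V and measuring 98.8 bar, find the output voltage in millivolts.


Output = sensitivity * Vex * P.
Vout = 3.8 * 12.0 * 98.8
Vout = 45.6 * 98.8
Vout = 4505.28 mV

4505.28 mV


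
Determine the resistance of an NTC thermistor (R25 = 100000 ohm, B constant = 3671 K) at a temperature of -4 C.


NTC thermistor equation: Rt = R25 * exp(B * (1/T - 1/T25)).
T in Kelvin: 269.15 K, T25 = 298.15 K
1/T - 1/T25 = 1/269.15 - 1/298.15 = 0.00036138
B * (1/T - 1/T25) = 3671 * 0.00036138 = 1.3266
Rt = 100000 * exp(1.3266) = 376836.2 ohm

376836.2 ohm


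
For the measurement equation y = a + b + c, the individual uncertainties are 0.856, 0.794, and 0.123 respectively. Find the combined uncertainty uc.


For a sum of independent quantities, uc = sqrt(u1^2 + u2^2 + u3^2).
uc = sqrt(0.856^2 + 0.794^2 + 0.123^2)
uc = sqrt(0.732736 + 0.630436 + 0.015129)
uc = 1.174

1.174


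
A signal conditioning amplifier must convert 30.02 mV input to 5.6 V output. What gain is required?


Gain = Vout / Vin (converting to same units).
G = 5.6 V / 30.02 mV
G = 5600.0 mV / 30.02 mV
G = 186.54

186.54


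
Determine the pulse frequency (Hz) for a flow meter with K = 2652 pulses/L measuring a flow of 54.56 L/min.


Frequency = K * Q / 60 (converting L/min to L/s).
f = 2652 * 54.56 / 60
f = 144693.12 / 60
f = 2411.55 Hz

2411.55 Hz


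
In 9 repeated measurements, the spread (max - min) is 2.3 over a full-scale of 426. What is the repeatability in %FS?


Repeatability = (spread / full scale) * 100%.
R = (2.3 / 426) * 100
R = 0.54 %FS

0.54 %FS


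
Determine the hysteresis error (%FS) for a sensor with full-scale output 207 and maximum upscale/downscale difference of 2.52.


Hysteresis = (max difference / full scale) * 100%.
H = (2.52 / 207) * 100
H = 1.217 %FS

1.217 %FS


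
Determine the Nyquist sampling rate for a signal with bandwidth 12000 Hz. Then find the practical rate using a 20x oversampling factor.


By Nyquist theorem, fs_min = 2 * fmax.
fs_min = 2 * 12000 = 24000 Hz
Practical rate = 20 * fs_min = 20 * 24000 = 480000 Hz

fs_min = 24000 Hz, fs_practical = 480000 Hz


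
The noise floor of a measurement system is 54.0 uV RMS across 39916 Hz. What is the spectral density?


Noise spectral density = Vrms / sqrt(BW).
NSD = 54.0 / sqrt(39916)
NSD = 54.0 / 199.7899
NSD = 0.2703 uV/sqrt(Hz)

0.2703 uV/sqrt(Hz)


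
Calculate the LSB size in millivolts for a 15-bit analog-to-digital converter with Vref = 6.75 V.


The resolution (LSB) of an ADC is Vref / 2^n.
LSB = 6.75 / 2^15
LSB = 6.75 / 32768
LSB = 0.00020599 V = 0.20599365 mV

0.20599365 mV


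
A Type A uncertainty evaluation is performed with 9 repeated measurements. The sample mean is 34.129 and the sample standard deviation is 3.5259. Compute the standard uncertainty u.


The standard uncertainty for Type A evaluation is u = s / sqrt(n).
u = 3.5259 / sqrt(9)
u = 3.5259 / 3.0
u = 1.1753

1.1753


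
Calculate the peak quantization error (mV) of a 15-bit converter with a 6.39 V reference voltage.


The maximum quantization error is +/- LSB/2.
LSB = Vref / 2^n = 6.39 / 32768 = 0.00019501 V
Max error = LSB / 2 = 0.00019501 / 2 = 9.75e-05 V
Max error = 0.0975 mV

0.0975 mV


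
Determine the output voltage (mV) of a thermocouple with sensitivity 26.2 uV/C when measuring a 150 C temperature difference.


The thermocouple output V = sensitivity * dT.
V = 26.2 uV/C * 150 C
V = 3930.0 uV
V = 3.93 mV

3.93 mV


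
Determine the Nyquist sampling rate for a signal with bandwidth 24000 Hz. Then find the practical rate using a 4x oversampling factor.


By Nyquist theorem, fs_min = 2 * fmax.
fs_min = 2 * 24000 = 48000 Hz
Practical rate = 4 * fs_min = 4 * 48000 = 192000 Hz

fs_min = 48000 Hz, fs_practical = 192000 Hz


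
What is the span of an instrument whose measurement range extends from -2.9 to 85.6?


Span = upper range - lower range.
Span = 85.6 - (-2.9)
Span = 88.5

88.5


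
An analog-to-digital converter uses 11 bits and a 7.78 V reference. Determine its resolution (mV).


The resolution (LSB) of an ADC is Vref / 2^n.
LSB = 7.78 / 2^11
LSB = 7.78 / 2048
LSB = 0.00379883 V = 3.79882812 mV

3.79882812 mV


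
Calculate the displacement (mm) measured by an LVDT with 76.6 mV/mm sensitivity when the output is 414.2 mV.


Displacement = Vout / sensitivity.
d = 414.2 / 76.6
d = 5.407 mm

5.407 mm


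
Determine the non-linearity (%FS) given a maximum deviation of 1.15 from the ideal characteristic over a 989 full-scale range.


Linearity error = (max deviation / full scale) * 100%.
Linearity = (1.15 / 989) * 100
Linearity = 0.116 %FS

0.116 %FS


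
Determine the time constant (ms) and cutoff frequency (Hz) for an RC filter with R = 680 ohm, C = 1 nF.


Time constant: tau = R * C.
tau = 680 * 1.00e-09 = 6.8e-07 s
tau = 0.0007 ms
Cutoff frequency: fc = 1 / (2*pi*R*C).
fc = 1 / (2*pi*6.8e-07) = 234051.39 Hz

tau = 0.0007 ms, fc = 234051.39 Hz


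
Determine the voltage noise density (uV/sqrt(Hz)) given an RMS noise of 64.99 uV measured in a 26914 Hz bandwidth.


Noise spectral density = Vrms / sqrt(BW).
NSD = 64.99 / sqrt(26914)
NSD = 64.99 / 164.0549
NSD = 0.3961 uV/sqrt(Hz)

0.3961 uV/sqrt(Hz)


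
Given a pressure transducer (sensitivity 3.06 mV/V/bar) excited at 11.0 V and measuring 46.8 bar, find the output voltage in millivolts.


Output = sensitivity * Vex * P.
Vout = 3.06 * 11.0 * 46.8
Vout = 33.66 * 46.8
Vout = 1575.29 mV

1575.29 mV


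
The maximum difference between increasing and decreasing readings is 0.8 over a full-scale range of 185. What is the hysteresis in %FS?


Hysteresis = (max difference / full scale) * 100%.
H = (0.8 / 185) * 100
H = 0.432 %FS

0.432 %FS


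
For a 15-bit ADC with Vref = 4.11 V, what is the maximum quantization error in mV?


The maximum quantization error is +/- LSB/2.
LSB = Vref / 2^n = 4.11 / 32768 = 0.00012543 V
Max error = LSB / 2 = 0.00012543 / 2 = 6.271e-05 V
Max error = 0.0627 mV

0.0627 mV


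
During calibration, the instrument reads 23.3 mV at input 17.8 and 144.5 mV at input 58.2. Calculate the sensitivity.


Sensitivity = (y2 - y1) / (x2 - x1).
S = (144.5 - 23.3) / (58.2 - 17.8)
S = 121.2 / 40.4
S = 3.0 mV/unit

3.0 mV/unit


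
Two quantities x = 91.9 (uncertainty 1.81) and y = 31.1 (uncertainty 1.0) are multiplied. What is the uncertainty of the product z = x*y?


For a product z = x*y, the relative uncertainty is:
uz/z = sqrt((ux/x)^2 + (uy/y)^2)
Relative uncertainties: ux/x = 1.81/91.9 = 0.019695
uy/y = 1.0/31.1 = 0.032154
z = 91.9 * 31.1 = 2858.1
uz = 2858.1 * sqrt(0.019695^2 + 0.032154^2) = 107.77

107.77


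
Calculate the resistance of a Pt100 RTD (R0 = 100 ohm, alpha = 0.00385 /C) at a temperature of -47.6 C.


The RTD equation: Rt = R0 * (1 + alpha * T).
Rt = 100 * (1 + 0.00385 * -47.6)
Rt = 100 * (1 + -0.18326)
Rt = 100 * 0.81674
Rt = 81.674 ohm

81.674 ohm


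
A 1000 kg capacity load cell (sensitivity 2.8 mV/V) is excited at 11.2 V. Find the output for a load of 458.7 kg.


Vout = rated_output * Vex * (load / capacity).
Vout = 2.8 * 11.2 * (458.7 / 1000)
Vout = 2.8 * 11.2 * 0.4587
Vout = 14.385 mV

14.385 mV


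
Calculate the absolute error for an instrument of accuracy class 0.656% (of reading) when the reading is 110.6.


Absolute error = (accuracy% / 100) * reading.
Error = (0.656 / 100) * 110.6
Error = 0.00656 * 110.6
Error = 0.7255

0.7255


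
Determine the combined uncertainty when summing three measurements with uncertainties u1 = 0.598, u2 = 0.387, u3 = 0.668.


For a sum of independent quantities, uc = sqrt(u1^2 + u2^2 + u3^2).
uc = sqrt(0.598^2 + 0.387^2 + 0.668^2)
uc = sqrt(0.357604 + 0.149769 + 0.446224)
uc = 0.9765

0.9765


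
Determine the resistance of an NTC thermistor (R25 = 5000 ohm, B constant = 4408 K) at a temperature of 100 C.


NTC thermistor equation: Rt = R25 * exp(B * (1/T - 1/T25)).
T in Kelvin: 373.15 K, T25 = 298.15 K
1/T - 1/T25 = 1/373.15 - 1/298.15 = -0.00067413
B * (1/T - 1/T25) = 4408 * -0.00067413 = -2.9716
Rt = 5000 * exp(-2.9716) = 256.1 ohm

256.1 ohm


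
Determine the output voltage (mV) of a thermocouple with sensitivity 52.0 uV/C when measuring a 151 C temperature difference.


The thermocouple output V = sensitivity * dT.
V = 52.0 uV/C * 151 C
V = 7852.0 uV
V = 7.852 mV

7.852 mV


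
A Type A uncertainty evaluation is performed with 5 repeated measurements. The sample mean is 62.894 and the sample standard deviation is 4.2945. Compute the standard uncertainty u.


The standard uncertainty for Type A evaluation is u = s / sqrt(n).
u = 4.2945 / sqrt(5)
u = 4.2945 / 2.2361
u = 1.9206

1.9206


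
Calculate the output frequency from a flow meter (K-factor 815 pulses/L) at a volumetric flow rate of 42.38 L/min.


Frequency = K * Q / 60 (converting L/min to L/s).
f = 815 * 42.38 / 60
f = 34539.7 / 60
f = 575.66 Hz

575.66 Hz


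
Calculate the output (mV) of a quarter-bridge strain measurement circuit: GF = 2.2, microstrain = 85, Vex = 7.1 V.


Quarter bridge output: Vout = (GF * epsilon * Vex) / 4.
Vout = (2.2 * 85e-6 * 7.1) / 4
Vout = 0.0013277 / 4 V
Vout = 0.00033193 V = 0.3319 mV

0.3319 mV


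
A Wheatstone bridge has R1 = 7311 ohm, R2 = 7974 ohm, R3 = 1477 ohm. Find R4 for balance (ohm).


At balance: R1*R4 = R2*R3, so R4 = R2*R3/R1.
R4 = 7974 * 1477 / 7311
R4 = 11777598 / 7311
R4 = 1610.94 ohm

1610.94 ohm


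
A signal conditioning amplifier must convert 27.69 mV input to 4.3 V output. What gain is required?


Gain = Vout / Vin (converting to same units).
G = 4.3 V / 27.69 mV
G = 4300.0 mV / 27.69 mV
G = 155.29

155.29


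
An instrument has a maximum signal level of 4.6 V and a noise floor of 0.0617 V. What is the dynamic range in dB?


Dynamic range = 20 * log10(Vmax / Vnoise).
DR = 20 * log10(4.6 / 0.0617)
DR = 20 * log10(74.55)
DR = 37.45 dB

37.45 dB


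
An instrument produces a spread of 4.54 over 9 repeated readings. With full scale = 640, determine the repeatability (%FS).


Repeatability = (spread / full scale) * 100%.
R = (4.54 / 640) * 100
R = 0.709 %FS

0.709 %FS


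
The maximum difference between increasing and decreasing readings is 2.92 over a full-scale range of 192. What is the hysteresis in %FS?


Hysteresis = (max difference / full scale) * 100%.
H = (2.92 / 192) * 100
H = 1.521 %FS

1.521 %FS


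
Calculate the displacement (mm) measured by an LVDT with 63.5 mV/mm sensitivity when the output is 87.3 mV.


Displacement = Vout / sensitivity.
d = 87.3 / 63.5
d = 1.375 mm

1.375 mm


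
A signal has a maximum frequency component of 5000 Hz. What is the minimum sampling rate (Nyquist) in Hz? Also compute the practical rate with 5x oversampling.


By Nyquist theorem, fs_min = 2 * fmax.
fs_min = 2 * 5000 = 10000 Hz
Practical rate = 5 * fs_min = 5 * 10000 = 50000 Hz

fs_min = 10000 Hz, fs_practical = 50000 Hz


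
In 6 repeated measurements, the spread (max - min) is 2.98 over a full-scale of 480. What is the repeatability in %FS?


Repeatability = (spread / full scale) * 100%.
R = (2.98 / 480) * 100
R = 0.621 %FS

0.621 %FS


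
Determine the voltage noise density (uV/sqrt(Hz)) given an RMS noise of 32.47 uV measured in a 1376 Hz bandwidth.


Noise spectral density = Vrms / sqrt(BW).
NSD = 32.47 / sqrt(1376)
NSD = 32.47 / 37.0945
NSD = 0.8753 uV/sqrt(Hz)

0.8753 uV/sqrt(Hz)


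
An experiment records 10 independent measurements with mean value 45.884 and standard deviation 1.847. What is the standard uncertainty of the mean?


The standard uncertainty for Type A evaluation is u = s / sqrt(n).
u = 1.847 / sqrt(10)
u = 1.847 / 3.1623
u = 0.5841

0.5841


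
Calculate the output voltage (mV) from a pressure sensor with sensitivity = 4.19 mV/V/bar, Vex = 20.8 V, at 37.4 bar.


Output = sensitivity * Vex * P.
Vout = 4.19 * 20.8 * 37.4
Vout = 87.152 * 37.4
Vout = 3259.48 mV

3259.48 mV


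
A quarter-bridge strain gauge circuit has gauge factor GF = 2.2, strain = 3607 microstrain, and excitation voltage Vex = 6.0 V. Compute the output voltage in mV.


Quarter bridge output: Vout = (GF * epsilon * Vex) / 4.
Vout = (2.2 * 3607e-6 * 6.0) / 4
Vout = 0.0476124 / 4 V
Vout = 0.0119031 V = 11.9031 mV

11.9031 mV


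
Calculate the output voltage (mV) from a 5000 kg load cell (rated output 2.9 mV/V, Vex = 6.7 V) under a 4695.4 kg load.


Vout = rated_output * Vex * (load / capacity).
Vout = 2.9 * 6.7 * (4695.4 / 5000)
Vout = 2.9 * 6.7 * 0.93908
Vout = 18.246 mV

18.246 mV


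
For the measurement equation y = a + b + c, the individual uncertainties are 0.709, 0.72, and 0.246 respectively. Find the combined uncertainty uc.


For a sum of independent quantities, uc = sqrt(u1^2 + u2^2 + u3^2).
uc = sqrt(0.709^2 + 0.72^2 + 0.246^2)
uc = sqrt(0.502681 + 0.5184 + 0.060516)
uc = 1.04

1.04


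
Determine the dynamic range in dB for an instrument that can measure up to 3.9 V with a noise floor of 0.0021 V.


Dynamic range = 20 * log10(Vmax / Vnoise).
DR = 20 * log10(3.9 / 0.0021)
DR = 20 * log10(1857.14)
DR = 65.38 dB

65.38 dB


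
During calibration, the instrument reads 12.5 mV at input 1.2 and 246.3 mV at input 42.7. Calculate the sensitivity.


Sensitivity = (y2 - y1) / (x2 - x1).
S = (246.3 - 12.5) / (42.7 - 1.2)
S = 233.8 / 41.5
S = 5.6337 mV/unit

5.6337 mV/unit


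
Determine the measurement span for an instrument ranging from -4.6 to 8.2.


Span = upper range - lower range.
Span = 8.2 - (-4.6)
Span = 12.8

12.8


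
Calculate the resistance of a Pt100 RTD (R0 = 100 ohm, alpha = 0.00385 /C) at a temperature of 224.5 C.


The RTD equation: Rt = R0 * (1 + alpha * T).
Rt = 100 * (1 + 0.00385 * 224.5)
Rt = 100 * (1 + 0.864325)
Rt = 100 * 1.864325
Rt = 186.433 ohm

186.433 ohm


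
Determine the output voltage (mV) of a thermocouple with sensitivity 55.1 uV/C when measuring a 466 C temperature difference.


The thermocouple output V = sensitivity * dT.
V = 55.1 uV/C * 466 C
V = 25676.6 uV
V = 25.677 mV

25.677 mV


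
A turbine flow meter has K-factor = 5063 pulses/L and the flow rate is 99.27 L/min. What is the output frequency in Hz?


Frequency = K * Q / 60 (converting L/min to L/s).
f = 5063 * 99.27 / 60
f = 502604.01 / 60
f = 8376.73 Hz

8376.73 Hz


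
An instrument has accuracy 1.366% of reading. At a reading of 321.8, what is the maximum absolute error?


Absolute error = (accuracy% / 100) * reading.
Error = (1.366 / 100) * 321.8
Error = 0.01366 * 321.8
Error = 4.3958

4.3958


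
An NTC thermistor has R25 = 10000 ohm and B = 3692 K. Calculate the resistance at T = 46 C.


NTC thermistor equation: Rt = R25 * exp(B * (1/T - 1/T25)).
T in Kelvin: 319.15 K, T25 = 298.15 K
1/T - 1/T25 = 1/319.15 - 1/298.15 = -0.00022069
B * (1/T - 1/T25) = 3692 * -0.00022069 = -0.8148
Rt = 10000 * exp(-0.8148) = 4427.3 ohm

4427.3 ohm


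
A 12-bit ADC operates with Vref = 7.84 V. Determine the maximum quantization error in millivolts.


The maximum quantization error is +/- LSB/2.
LSB = Vref / 2^n = 7.84 / 4096 = 0.00191406 V
Max error = LSB / 2 = 0.00191406 / 2 = 0.00095703 V
Max error = 0.957 mV

0.957 mV


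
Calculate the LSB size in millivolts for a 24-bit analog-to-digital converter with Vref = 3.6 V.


The resolution (LSB) of an ADC is Vref / 2^n.
LSB = 3.6 / 2^24
LSB = 3.6 / 16777216
LSB = 2.1e-07 V = 0.00021458 mV

0.00021458 mV


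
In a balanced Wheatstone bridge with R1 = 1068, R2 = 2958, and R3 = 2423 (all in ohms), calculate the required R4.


At balance: R1*R4 = R2*R3, so R4 = R2*R3/R1.
R4 = 2958 * 2423 / 1068
R4 = 7167234 / 1068
R4 = 6710.89 ohm

6710.89 ohm


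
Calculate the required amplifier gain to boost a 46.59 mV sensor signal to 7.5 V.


Gain = Vout / Vin (converting to same units).
G = 7.5 V / 46.59 mV
G = 7500.0 mV / 46.59 mV
G = 160.98

160.98


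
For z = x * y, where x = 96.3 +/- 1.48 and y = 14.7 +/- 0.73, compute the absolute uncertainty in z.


For a product z = x*y, the relative uncertainty is:
uz/z = sqrt((ux/x)^2 + (uy/y)^2)
Relative uncertainties: ux/x = 1.48/96.3 = 0.015369
uy/y = 0.73/14.7 = 0.04966
z = 96.3 * 14.7 = 1415.6
uz = 1415.6 * sqrt(0.015369^2 + 0.04966^2) = 73.589

73.589


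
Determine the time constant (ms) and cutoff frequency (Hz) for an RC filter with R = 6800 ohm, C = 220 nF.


Time constant: tau = R * C.
tau = 6800 * 2.20e-07 = 0.001496 s
tau = 1.496 ms
Cutoff frequency: fc = 1 / (2*pi*R*C).
fc = 1 / (2*pi*0.001496) = 106.39 Hz

tau = 1.496 ms, fc = 106.39 Hz


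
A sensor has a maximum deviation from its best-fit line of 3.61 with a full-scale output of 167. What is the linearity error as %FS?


Linearity error = (max deviation / full scale) * 100%.
Linearity = (3.61 / 167) * 100
Linearity = 2.162 %FS

2.162 %FS


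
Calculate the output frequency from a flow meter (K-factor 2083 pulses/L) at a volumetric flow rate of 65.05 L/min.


Frequency = K * Q / 60 (converting L/min to L/s).
f = 2083 * 65.05 / 60
f = 135499.15 / 60
f = 2258.32 Hz

2258.32 Hz


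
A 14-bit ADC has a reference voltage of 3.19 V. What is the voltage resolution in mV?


The resolution (LSB) of an ADC is Vref / 2^n.
LSB = 3.19 / 2^14
LSB = 3.19 / 16384
LSB = 0.0001947 V = 0.19470215 mV

0.19470215 mV


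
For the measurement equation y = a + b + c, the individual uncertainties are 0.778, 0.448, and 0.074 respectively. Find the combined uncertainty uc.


For a sum of independent quantities, uc = sqrt(u1^2 + u2^2 + u3^2).
uc = sqrt(0.778^2 + 0.448^2 + 0.074^2)
uc = sqrt(0.605284 + 0.200704 + 0.005476)
uc = 0.9008

0.9008


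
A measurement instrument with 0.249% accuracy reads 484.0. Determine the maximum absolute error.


Absolute error = (accuracy% / 100) * reading.
Error = (0.249 / 100) * 484.0
Error = 0.00249 * 484.0
Error = 1.2052

1.2052


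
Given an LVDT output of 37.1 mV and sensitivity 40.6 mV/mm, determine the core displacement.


Displacement = Vout / sensitivity.
d = 37.1 / 40.6
d = 0.914 mm

0.914 mm


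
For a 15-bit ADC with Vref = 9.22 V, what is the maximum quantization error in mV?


The maximum quantization error is +/- LSB/2.
LSB = Vref / 2^n = 9.22 / 32768 = 0.00028137 V
Max error = LSB / 2 = 0.00028137 / 2 = 0.00014069 V
Max error = 0.1407 mV

0.1407 mV


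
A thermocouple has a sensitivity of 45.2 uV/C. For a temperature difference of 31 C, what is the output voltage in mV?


The thermocouple output V = sensitivity * dT.
V = 45.2 uV/C * 31 C
V = 1401.2 uV
V = 1.401 mV

1.401 mV


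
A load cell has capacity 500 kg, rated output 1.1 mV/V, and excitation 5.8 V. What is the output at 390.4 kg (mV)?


Vout = rated_output * Vex * (load / capacity).
Vout = 1.1 * 5.8 * (390.4 / 500)
Vout = 1.1 * 5.8 * 0.7808
Vout = 4.982 mV

4.982 mV


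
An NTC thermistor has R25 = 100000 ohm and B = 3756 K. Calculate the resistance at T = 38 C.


NTC thermistor equation: Rt = R25 * exp(B * (1/T - 1/T25)).
T in Kelvin: 311.15 K, T25 = 298.15 K
1/T - 1/T25 = 1/311.15 - 1/298.15 = -0.00014013
B * (1/T - 1/T25) = 3756 * -0.00014013 = -0.5263
Rt = 100000 * exp(-0.5263) = 59076.5 ohm

59076.5 ohm


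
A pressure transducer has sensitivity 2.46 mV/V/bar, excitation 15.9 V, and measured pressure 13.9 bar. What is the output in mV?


Output = sensitivity * Vex * P.
Vout = 2.46 * 15.9 * 13.9
Vout = 39.114 * 13.9
Vout = 543.68 mV

543.68 mV


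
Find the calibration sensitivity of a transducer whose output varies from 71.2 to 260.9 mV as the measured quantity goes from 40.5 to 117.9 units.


Sensitivity = (y2 - y1) / (x2 - x1).
S = (260.9 - 71.2) / (117.9 - 40.5)
S = 189.7 / 77.4
S = 2.4509 mV/unit

2.4509 mV/unit


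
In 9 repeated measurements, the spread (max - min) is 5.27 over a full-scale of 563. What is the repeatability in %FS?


Repeatability = (spread / full scale) * 100%.
R = (5.27 / 563) * 100
R = 0.936 %FS

0.936 %FS


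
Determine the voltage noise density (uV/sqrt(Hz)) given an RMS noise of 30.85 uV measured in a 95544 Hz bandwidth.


Noise spectral density = Vrms / sqrt(BW).
NSD = 30.85 / sqrt(95544)
NSD = 30.85 / 309.1019
NSD = 0.0998 uV/sqrt(Hz)

0.0998 uV/sqrt(Hz)


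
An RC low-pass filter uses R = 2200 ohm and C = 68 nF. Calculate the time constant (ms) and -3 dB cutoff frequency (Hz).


Time constant: tau = R * C.
tau = 2200 * 6.80e-08 = 0.0001496 s
tau = 0.1496 ms
Cutoff frequency: fc = 1 / (2*pi*R*C).
fc = 1 / (2*pi*0.0001496) = 1063.87 Hz

tau = 0.1496 ms, fc = 1063.87 Hz


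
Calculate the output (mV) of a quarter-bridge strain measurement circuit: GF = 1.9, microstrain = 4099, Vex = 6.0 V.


Quarter bridge output: Vout = (GF * epsilon * Vex) / 4.
Vout = (1.9 * 4099e-6 * 6.0) / 4
Vout = 0.0467286 / 4 V
Vout = 0.01168215 V = 11.6821 mV

11.6821 mV


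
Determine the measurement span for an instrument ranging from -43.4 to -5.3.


Span = upper range - lower range.
Span = -5.3 - (-43.4)
Span = 38.1

38.1


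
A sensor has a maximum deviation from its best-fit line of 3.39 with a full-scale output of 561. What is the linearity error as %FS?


Linearity error = (max deviation / full scale) * 100%.
Linearity = (3.39 / 561) * 100
Linearity = 0.604 %FS

0.604 %FS


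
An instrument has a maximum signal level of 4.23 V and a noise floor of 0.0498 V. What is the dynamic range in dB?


Dynamic range = 20 * log10(Vmax / Vnoise).
DR = 20 * log10(4.23 / 0.0498)
DR = 20 * log10(84.94)
DR = 38.58 dB

38.58 dB


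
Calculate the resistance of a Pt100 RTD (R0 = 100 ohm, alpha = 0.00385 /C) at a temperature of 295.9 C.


The RTD equation: Rt = R0 * (1 + alpha * T).
Rt = 100 * (1 + 0.00385 * 295.9)
Rt = 100 * (1 + 1.139215)
Rt = 100 * 2.139215
Rt = 213.922 ohm

213.922 ohm


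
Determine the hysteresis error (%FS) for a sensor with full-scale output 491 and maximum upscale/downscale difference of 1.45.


Hysteresis = (max difference / full scale) * 100%.
H = (1.45 / 491) * 100
H = 0.295 %FS

0.295 %FS


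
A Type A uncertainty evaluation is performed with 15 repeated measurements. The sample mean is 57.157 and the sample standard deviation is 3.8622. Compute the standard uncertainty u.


The standard uncertainty for Type A evaluation is u = s / sqrt(n).
u = 3.8622 / sqrt(15)
u = 3.8622 / 3.873
u = 0.9972

0.9972


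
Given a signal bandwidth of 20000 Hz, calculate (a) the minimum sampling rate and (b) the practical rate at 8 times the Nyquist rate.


By Nyquist theorem, fs_min = 2 * fmax.
fs_min = 2 * 20000 = 40000 Hz
Practical rate = 8 * fs_min = 8 * 40000 = 320000 Hz

fs_min = 40000 Hz, fs_practical = 320000 Hz


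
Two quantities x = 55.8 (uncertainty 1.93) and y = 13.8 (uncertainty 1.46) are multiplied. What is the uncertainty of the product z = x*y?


For a product z = x*y, the relative uncertainty is:
uz/z = sqrt((ux/x)^2 + (uy/y)^2)
Relative uncertainties: ux/x = 1.93/55.8 = 0.034588
uy/y = 1.46/13.8 = 0.105797
z = 55.8 * 13.8 = 770.0
uz = 770.0 * sqrt(0.034588^2 + 0.105797^2) = 85.711

85.711


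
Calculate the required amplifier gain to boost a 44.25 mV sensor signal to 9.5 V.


Gain = Vout / Vin (converting to same units).
G = 9.5 V / 44.25 mV
G = 9500.0 mV / 44.25 mV
G = 214.69

214.69


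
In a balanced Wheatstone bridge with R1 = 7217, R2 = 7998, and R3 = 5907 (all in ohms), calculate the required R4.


At balance: R1*R4 = R2*R3, so R4 = R2*R3/R1.
R4 = 7998 * 5907 / 7217
R4 = 47244186 / 7217
R4 = 6546.24 ohm

6546.24 ohm


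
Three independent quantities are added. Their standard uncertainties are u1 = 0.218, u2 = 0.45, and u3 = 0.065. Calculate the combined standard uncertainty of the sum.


For a sum of independent quantities, uc = sqrt(u1^2 + u2^2 + u3^2).
uc = sqrt(0.218^2 + 0.45^2 + 0.065^2)
uc = sqrt(0.047524 + 0.2025 + 0.004225)
uc = 0.5042

0.5042


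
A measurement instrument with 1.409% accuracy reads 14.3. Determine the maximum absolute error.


Absolute error = (accuracy% / 100) * reading.
Error = (1.409 / 100) * 14.3
Error = 0.01409 * 14.3
Error = 0.2015

0.2015


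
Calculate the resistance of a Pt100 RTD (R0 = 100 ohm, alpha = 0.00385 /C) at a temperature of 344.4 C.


The RTD equation: Rt = R0 * (1 + alpha * T).
Rt = 100 * (1 + 0.00385 * 344.4)
Rt = 100 * (1 + 1.32594)
Rt = 100 * 2.32594
Rt = 232.594 ohm

232.594 ohm


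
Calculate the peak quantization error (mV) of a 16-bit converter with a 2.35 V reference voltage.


The maximum quantization error is +/- LSB/2.
LSB = Vref / 2^n = 2.35 / 65536 = 3.586e-05 V
Max error = LSB / 2 = 3.586e-05 / 2 = 1.793e-05 V
Max error = 0.0179 mV

0.0179 mV


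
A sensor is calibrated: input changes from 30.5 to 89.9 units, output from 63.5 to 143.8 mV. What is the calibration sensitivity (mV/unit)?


Sensitivity = (y2 - y1) / (x2 - x1).
S = (143.8 - 63.5) / (89.9 - 30.5)
S = 80.3 / 59.4
S = 1.3519 mV/unit

1.3519 mV/unit


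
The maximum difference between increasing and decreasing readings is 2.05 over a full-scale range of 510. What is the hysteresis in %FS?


Hysteresis = (max difference / full scale) * 100%.
H = (2.05 / 510) * 100
H = 0.402 %FS

0.402 %FS


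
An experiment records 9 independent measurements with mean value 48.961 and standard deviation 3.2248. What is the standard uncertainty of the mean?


The standard uncertainty for Type A evaluation is u = s / sqrt(n).
u = 3.2248 / sqrt(9)
u = 3.2248 / 3.0
u = 1.0749

1.0749


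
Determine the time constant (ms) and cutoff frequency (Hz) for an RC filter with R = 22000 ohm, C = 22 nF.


Time constant: tau = R * C.
tau = 22000 * 2.20e-08 = 0.000484 s
tau = 0.484 ms
Cutoff frequency: fc = 1 / (2*pi*R*C).
fc = 1 / (2*pi*0.000484) = 328.83 Hz

tau = 0.484 ms, fc = 328.83 Hz


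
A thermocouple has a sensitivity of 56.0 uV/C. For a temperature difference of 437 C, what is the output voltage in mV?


The thermocouple output V = sensitivity * dT.
V = 56.0 uV/C * 437 C
V = 24472.0 uV
V = 24.472 mV

24.472 mV


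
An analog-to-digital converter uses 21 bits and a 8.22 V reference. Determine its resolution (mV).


The resolution (LSB) of an ADC is Vref / 2^n.
LSB = 8.22 / 2^21
LSB = 8.22 / 2097152
LSB = 3.92e-06 V = 0.0039196 mV

0.0039196 mV
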